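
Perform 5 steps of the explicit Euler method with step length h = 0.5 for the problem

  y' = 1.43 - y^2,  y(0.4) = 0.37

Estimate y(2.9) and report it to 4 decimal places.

Euler: y_{n+1} = y_n + h·f(x_n, y_n).
x=0.400000, y=0.370000: f=1.293100 → y ← 0.370000 + 0.5·1.293100 = 1.016550
x=0.900000, y=1.016550: f=0.396626 → y ← 1.016550 + 0.5·0.396626 = 1.214863
x=1.400000, y=1.214863: f=-0.045892 → y ← 1.214863 + 0.5·(-0.045892) = 1.191917
x=1.900000, y=1.191917: f=0.009334 → y ← 1.191917 + 0.5·0.009334 = 1.196584
x=2.400000, y=1.196584: f=-0.001813 → y ← 1.196584 + 0.5·(-0.001813) = 1.195677
y(2.9) ≈ 1.1957

1.1957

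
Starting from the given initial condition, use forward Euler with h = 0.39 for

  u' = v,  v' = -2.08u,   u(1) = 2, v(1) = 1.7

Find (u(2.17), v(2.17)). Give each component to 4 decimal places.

Euler on (u,v): u_{n+1} = u_n + h·u', v_{n+1} = v_n + h·v'.
1.000000: (2.000000, 1.700000); f=(1.700000, -4.160000) → (2.663000, 0.077600)
1.390000: (2.663000, 0.077600); f=(0.077600, -5.539040) → (2.693264, -2.082626)
1.780000: (2.693264, -2.082626); f=(-2.082626, -5.601989) → (1.881040, -4.267401)
(u(2.17), v(2.17)) ≈ (1.8810, -4.2674)

1.8810, -4.2674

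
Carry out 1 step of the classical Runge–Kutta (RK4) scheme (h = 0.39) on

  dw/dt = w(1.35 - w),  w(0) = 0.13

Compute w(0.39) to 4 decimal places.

0.2063

RK4: k1 = f(t_n, w_n); k2 = f(t_n + h/2, w_n + (h/2)·k1); k3 = f(t_n + h/2, w_n + (h/2)·k2); k4 = f(t_n + h, w_n + h·k3); w_{n+1} = w_n + (h/6)·(k1 + 2k2 + 2k3 + k4).
t=0.000000, w=0.130000:
  k1 = f(0.000000, 0.130000) = 0.158600
  k2 = f(0.195000, 0.160927) = 0.191354
  k3 = f(0.195000, 0.167314) = 0.197880
  k4 = f(0.390000, 0.207173) = 0.236763
  w ← 0.130000 + (0.39/6)·(k1 + 2k2 + 2k3 + k4) = 0.206299
w(0.39) ≈ 0.2063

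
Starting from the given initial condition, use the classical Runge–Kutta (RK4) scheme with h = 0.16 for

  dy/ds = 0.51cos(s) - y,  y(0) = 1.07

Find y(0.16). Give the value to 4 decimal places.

0.9869

RK4: k1 = f(s_n, y_n); k2 = f(s_n + h/2, y_n + (h/2)·k1); k3 = f(s_n + h/2, y_n + (h/2)·k2); k4 = f(s_n + h, y_n + h·k3); y_{n+1} = y_n + (h/6)·(k1 + 2k2 + 2k3 + k4).
s=0.000000, y=1.070000:
  k1 = f(0.000000, 1.070000) = -0.560000
  k2 = f(0.080000, 1.025200) = -0.516831
  k3 = f(0.080000, 1.028654) = -0.520285
  k4 = f(0.160000, 0.986754) = -0.483269
  y ← 1.070000 + (0.16/6)·(k1 + 2k2 + 2k3 + k4) = 0.986867
y(0.16) ≈ 0.9869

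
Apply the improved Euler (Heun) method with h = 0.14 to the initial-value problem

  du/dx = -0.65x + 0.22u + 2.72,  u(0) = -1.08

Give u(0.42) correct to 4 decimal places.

Heun: k1 = f(x_n, u_n); k2 = f(x_n + h, u_n + h·k1); u_{n+1} = u_n + (h/2)·(k1 + k2).
x=0.000000, u=-1.080000:
  k1 = f(0.000000, -1.080000) = 2.482400
  k2 = f(0.140000, -0.732464) = 2.467858
  u ← -1.080000 + (0.14/2)·(2.482400 + 2.467858) = -0.733482
x=0.140000, u=-0.733482:
  k1 = f(0.140000, -0.733482) = 2.467634
  k2 = f(0.280000, -0.388013) = 2.452637
  u ← -0.733482 + (0.14/2)·(2.467634 + 2.452637) = -0.389063
x=0.280000, u=-0.389063:
  k1 = f(0.280000, -0.389063) = 2.452406
  k2 = f(0.420000, -0.045726) = 2.436940
  u ← -0.389063 + (0.14/2)·(2.452406 + 2.436940) = -0.046809
u(0.42) ≈ -0.0468

-0.0468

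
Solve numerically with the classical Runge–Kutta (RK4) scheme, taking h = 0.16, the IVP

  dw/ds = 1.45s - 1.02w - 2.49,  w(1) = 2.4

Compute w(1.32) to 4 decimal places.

1.5145

RK4: k1 = f(s_n, w_n); k2 = f(s_n + h/2, w_n + (h/2)·k1); k3 = f(s_n + h/2, w_n + (h/2)·k2); k4 = f(s_n + h, w_n + h·k3); w_{n+1} = w_n + (h/6)·(k1 + 2k2 + 2k3 + k4).
s=1.000000, w=2.400000:
  k1 = f(1.000000, 2.400000) = -3.488000
  k2 = f(1.080000, 2.120960) = -3.087379
  k3 = f(1.080000, 2.153010) = -3.120070
  k4 = f(1.160000, 1.900789) = -2.746805
  w ← 2.400000 + (0.16/6)·(k1 + 2k2 + 2k3 + k4) = 1.902675
s=1.160000, w=1.902675:
  k1 = f(1.160000, 1.902675) = -2.748728
  k2 = f(1.240000, 1.682776) = -2.408432
  k3 = f(1.240000, 1.710000) = -2.436200
  k4 = f(1.320000, 1.512883) = -2.119140
  w ← 1.902675 + (0.16/6)·(k1 + 2k2 + 2k3 + k4) = 1.514484
w(1.32) ≈ 1.5145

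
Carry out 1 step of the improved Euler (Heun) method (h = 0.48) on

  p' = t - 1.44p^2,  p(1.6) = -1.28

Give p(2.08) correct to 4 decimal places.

Heun: k1 = f(t_n, p_n); k2 = f(t_n + h, p_n + h·k1); p_{n+1} = p_n + (h/2)·(k1 + k2).
t=1.600000, p=-1.280000:
  k1 = f(1.600000, -1.280000) = -0.759296
  k2 = f(2.080000, -1.644462) = -1.814128
  p ← -1.280000 + (0.48/2)·(-0.759296 + (-1.814128)) = -1.897622
p(2.08) ≈ -1.8976

-1.8976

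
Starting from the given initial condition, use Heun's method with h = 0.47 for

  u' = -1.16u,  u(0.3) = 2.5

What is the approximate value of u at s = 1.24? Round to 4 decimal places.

Heun: k1 = f(s_n, u_n); k2 = f(s_n + h, u_n + h·k1); u_{n+1} = u_n + (h/2)·(k1 + k2).
s=0.300000, u=2.500000:
  k1 = f(0.300000, 2.500000) = -2.900000
  k2 = f(0.770000, 1.137000) = -1.318920
  u ← 2.500000 + (0.47/2)·(-2.900000 + (-1.318920)) = 1.508554
s=0.770000, u=1.508554:
  k1 = f(0.770000, 1.508554) = -1.749922
  k2 = f(1.240000, 0.686090) = -0.795865
  u ← 1.508554 + (0.47/2)·(-1.749922 + (-0.795865)) = 0.910294
u(1.24) ≈ 0.9103

0.9103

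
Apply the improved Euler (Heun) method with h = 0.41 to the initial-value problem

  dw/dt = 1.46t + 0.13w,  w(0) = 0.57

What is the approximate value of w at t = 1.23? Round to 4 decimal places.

Heun: k1 = f(t_n, w_n); k2 = f(t_n + h, w_n + h·k1); w_{n+1} = w_n + (h/2)·(k1 + k2).
t=0.000000, w=0.570000:
  k1 = f(0.000000, 0.570000) = 0.074100
  k2 = f(0.410000, 0.600381) = 0.676650
  w ← 0.570000 + (0.41/2)·(0.074100 + 0.676650) = 0.723904
t=0.410000, w=0.723904:
  k1 = f(0.410000, 0.723904) = 0.692707
  k2 = f(0.820000, 1.007914) = 1.328229
  w ← 0.723904 + (0.41/2)·(0.692707 + 1.328229) = 1.138196
t=0.820000, w=1.138196:
  k1 = f(0.820000, 1.138196) = 1.345165
  k2 = f(1.230000, 1.689713) = 2.015463
  w ← 1.138196 + (0.41/2)·(1.345165 + 2.015463) = 1.827124
w(1.23) ≈ 1.8271

1.8271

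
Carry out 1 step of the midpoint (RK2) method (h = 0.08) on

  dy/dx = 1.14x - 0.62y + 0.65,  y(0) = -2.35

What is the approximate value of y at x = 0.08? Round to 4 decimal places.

Midpoint: k1 = f(x_n, y_n); k2 = f(x_n + h/2, y_n + (h/2)·k1); y_{n+1} = y_n + h·k2.
x=0.000000, y=-2.350000:
  k1 = f(0.000000, -2.350000) = 2.107000
  k2 = f(0.040000, -2.265720) = 2.100346
  y ← -2.350000 + 0.08·2.100346 = -2.181972
y(0.08) ≈ -2.1820

-2.1820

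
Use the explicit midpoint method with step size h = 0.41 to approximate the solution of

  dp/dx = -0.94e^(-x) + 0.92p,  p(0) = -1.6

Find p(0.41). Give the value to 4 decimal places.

-2.7040

Midpoint: k1 = f(x_n, p_n); k2 = f(x_n + h/2, p_n + (h/2)·k1); p_{n+1} = p_n + h·k2.
x=0.000000, p=-1.600000:
  k1 = f(0.000000, -1.600000) = -2.412000
  k2 = f(0.205000, -2.094460) = -2.692672
  p ← -1.600000 + 0.41·(-2.692672) = -2.703995
p(0.41) ≈ -2.7040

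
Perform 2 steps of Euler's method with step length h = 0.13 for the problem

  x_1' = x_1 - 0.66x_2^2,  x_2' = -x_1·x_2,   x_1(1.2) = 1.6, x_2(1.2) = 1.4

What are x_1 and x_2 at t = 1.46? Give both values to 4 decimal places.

Euler on (x_1,x_2): x_1_{n+1} = x_1_n + h·x_1', x_2_{n+1} = x_2_n + h·x_2'.
1.200000: (1.600000, 1.400000); f=(0.306400, -2.240000) → (1.639832, 1.108800)
1.330000: (1.639832, 1.108800); f=(0.828403, -1.818246) → (1.747524, 0.872428)
(x_1(1.46), x_2(1.46)) ≈ (1.7475, 0.8724)

1.7475, 0.8724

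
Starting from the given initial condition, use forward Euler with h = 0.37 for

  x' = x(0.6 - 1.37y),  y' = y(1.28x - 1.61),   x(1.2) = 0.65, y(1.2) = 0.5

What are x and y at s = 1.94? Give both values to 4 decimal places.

Euler on (x,y): x_{n+1} = x_n + h·x', y_{n+1} = y_n + h·y'.
1.200000: (0.650000, 0.500000); f=(-0.055250, -0.389000) → (0.629557, 0.356070)
1.570000: (0.629557, 0.356070); f=(0.070626, -0.286340) → (0.655689, 0.250124)
(x(1.94), y(1.94)) ≈ (0.6557, 0.2501)

0.6557, 0.2501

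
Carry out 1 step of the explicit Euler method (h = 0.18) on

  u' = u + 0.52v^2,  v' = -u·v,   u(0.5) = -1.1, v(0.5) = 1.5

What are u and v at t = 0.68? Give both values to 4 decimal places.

Euler on (u,v): u_{n+1} = u_n + h·u', v_{n+1} = v_n + h·v'.
0.500000: (-1.100000, 1.500000); f=(0.070000, 1.650000) → (-1.087400, 1.797000)
(u(0.68), v(0.68)) ≈ (-1.0874, 1.7970)

-1.0874, 1.7970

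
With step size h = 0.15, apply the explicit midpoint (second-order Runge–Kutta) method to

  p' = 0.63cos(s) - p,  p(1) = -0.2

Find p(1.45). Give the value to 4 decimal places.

Midpoint: k1 = f(s_n, p_n); k2 = f(s_n + h/2, p_n + (h/2)·k1); p_{n+1} = p_n + h·k2.
s=1.000000, p=-0.200000:
  k1 = f(1.000000, -0.200000) = 0.540390
  k2 = f(1.075000, -0.159471) = 0.459182
  p ← -0.200000 + 0.15·0.459182 = -0.131123
s=1.150000, p=-0.131123:
  k1 = f(1.150000, -0.131123) = 0.388470
  k2 = f(1.225000, -0.101987) = 0.315523
  p ← -0.131123 + 0.15·0.315523 = -0.083794
s=1.300000, p=-0.083794:
  k1 = f(1.300000, -0.083794) = 0.252318
  k2 = f(1.375000, -0.064870) = 0.187435
  p ← -0.083794 + 0.15·0.187435 = -0.055679
p(1.45) ≈ -0.0557

-0.0557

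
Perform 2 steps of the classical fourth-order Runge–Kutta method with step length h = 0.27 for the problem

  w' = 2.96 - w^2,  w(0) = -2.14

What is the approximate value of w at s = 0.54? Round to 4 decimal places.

RK4: k1 = f(s_n, w_n); k2 = f(s_n + h/2, w_n + (h/2)·k1); k3 = f(s_n + h/2, w_n + (h/2)·k2); k4 = f(s_n + h, w_n + h·k3); w_{n+1} = w_n + (h/6)·(k1 + 2k2 + 2k3 + k4).
s=0.000000, w=-2.140000:
  k1 = f(0.000000, -2.140000) = -1.619600
  k2 = f(0.135000, -2.358646) = -2.603211
  k3 = f(0.135000, -2.491433) = -3.247241
  k4 = f(0.270000, -3.016755) = -6.140811
  w ← -2.140000 + (0.27/6)·(k1 + 2k2 + 2k3 + k4) = -3.015759
s=0.270000, w=-3.015759:
  k1 = f(0.270000, -3.015759) = -6.134803
  k2 = f(0.405000, -3.843958) = -11.816010
  k3 = f(0.405000, -4.610920) = -18.300588
  k4 = f(0.540000, -7.956918) = -60.352541
  w ← -3.015759 + (0.27/6)·(k1 + 2k2 + 2k3 + k4) = -8.718183
w(0.54) ≈ -8.7182

-8.7182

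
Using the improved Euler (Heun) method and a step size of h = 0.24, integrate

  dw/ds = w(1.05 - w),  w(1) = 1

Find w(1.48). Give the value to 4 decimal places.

1.0190

Heun: k1 = f(s_n, w_n); k2 = f(s_n + h, w_n + h·k1); w_{n+1} = w_n + (h/2)·(k1 + k2).
s=1.000000, w=1.000000:
  k1 = f(1.000000, 1.000000) = 0.050000
  k2 = f(1.240000, 1.012000) = 0.038456
  w ← 1.000000 + (0.24/2)·(0.050000 + 0.038456) = 1.010615
s=1.240000, w=1.010615:
  k1 = f(1.240000, 1.010615) = 0.039803
  k2 = f(1.480000, 1.020168) = 0.030434
  w ← 1.010615 + (0.24/2)·(0.039803 + 0.030434) = 1.019043
w(1.48) ≈ 1.0190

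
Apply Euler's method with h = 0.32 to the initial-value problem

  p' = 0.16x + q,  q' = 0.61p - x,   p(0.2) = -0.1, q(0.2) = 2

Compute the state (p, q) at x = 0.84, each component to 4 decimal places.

Euler on (p,q): p_{n+1} = p_n + h·p', q_{n+1} = q_n + h·q'.
0.200000: (-0.100000, 2.000000); f=(2.032000, -0.261000) → (0.550240, 1.916480)
0.520000: (0.550240, 1.916480); f=(1.999680, -0.184354) → (1.190138, 1.857487)
(p(0.84), q(0.84)) ≈ (1.1901, 1.8575)

1.1901, 1.8575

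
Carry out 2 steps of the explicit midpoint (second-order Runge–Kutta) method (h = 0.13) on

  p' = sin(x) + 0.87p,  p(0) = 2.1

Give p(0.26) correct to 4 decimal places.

2.6675

Midpoint: k1 = f(x_n, p_n); k2 = f(x_n + h/2, p_n + (h/2)·k1); p_{n+1} = p_n + h·k2.
x=0.000000, p=2.100000:
  k1 = f(0.000000, 2.100000) = 1.827000
  k2 = f(0.065000, 2.218755) = 1.995271
  p ← 2.100000 + 0.13·1.995271 = 2.359385
x=0.130000, p=2.359385:
  k1 = f(0.130000, 2.359385) = 2.182299
  k2 = f(0.195000, 2.501235) = 2.369841
  p ← 2.359385 + 0.13·2.369841 = 2.667465
p(0.26) ≈ 2.6675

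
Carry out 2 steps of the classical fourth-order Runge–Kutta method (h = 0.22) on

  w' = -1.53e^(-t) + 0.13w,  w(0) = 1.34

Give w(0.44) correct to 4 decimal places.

0.8572

RK4: k1 = f(t_n, w_n); k2 = f(t_n + h/2, w_n + (h/2)·k1); k3 = f(t_n + h/2, w_n + (h/2)·k2); k4 = f(t_n + h, w_n + h·k3); w_{n+1} = w_n + (h/6)·(k1 + 2k2 + 2k3 + k4).
t=0.000000, w=1.340000:
  k1 = f(0.000000, 1.340000) = -1.355800
  k2 = f(0.110000, 1.190862) = -1.215814
  k3 = f(0.110000, 1.206260) = -1.213812
  k4 = f(0.220000, 1.072961) = -1.088369
  w ← 1.340000 + (0.22/6)·(k1 + 2k2 + 2k3 + k4) = 1.072208
t=0.220000, w=1.072208:
  k1 = f(0.220000, 1.072208) = -1.088467
  k2 = f(0.330000, 0.952477) = -0.976131
  k3 = f(0.330000, 0.964833) = -0.974525
  k4 = f(0.440000, 0.857812) = -0.873860
  w ← 1.072208 + (0.22/6)·(k1 + 2k2 + 2k3 + k4) = 0.857208
w(0.44) ≈ 0.8572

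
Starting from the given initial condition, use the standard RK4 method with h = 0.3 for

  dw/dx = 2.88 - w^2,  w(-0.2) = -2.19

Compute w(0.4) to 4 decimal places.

RK4: k1 = f(x_n, w_n); k2 = f(x_n + h/2, w_n + (h/2)·k1); k3 = f(x_n + h/2, w_n + (h/2)·k2); k4 = f(x_n + h, w_n + h·k3); w_{n+1} = w_n + (h/6)·(k1 + 2k2 + 2k3 + k4).
x=-0.200000, w=-2.190000:
  k1 = f(-0.200000, -2.190000) = -1.916100
  k2 = f(-0.050000, -2.477415) = -3.257585
  k3 = f(-0.050000, -2.678638) = -4.295100
  k4 = f(0.100000, -3.478530) = -9.220172
  w ← -2.190000 + (0.3/6)·(k1 + 2k2 + 2k3 + k4) = -3.502082
x=0.100000, w=-3.502082:
  k1 = f(0.100000, -3.502082) = -9.384579
  k2 = f(0.250000, -4.909769) = -21.225831
  k3 = f(0.250000, -6.685957) = -41.822019
  k4 = f(0.400000, -16.048688) = -254.680376
  w ← -3.502082 + (0.3/6)·(k1 + 2k2 + 2k3 + k4) = -23.010115
w(0.4) ≈ -23.0101

-23.0101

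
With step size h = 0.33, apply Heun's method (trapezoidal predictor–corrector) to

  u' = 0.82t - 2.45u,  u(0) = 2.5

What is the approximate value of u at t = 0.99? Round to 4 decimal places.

0.5619

Heun: k1 = f(t_n, u_n); k2 = f(t_n + h, u_n + h·k1); u_{n+1} = u_n + (h/2)·(k1 + k2).
t=0.000000, u=2.500000:
  k1 = f(0.000000, 2.500000) = -6.125000
  k2 = f(0.330000, 0.478750) = -0.902337
  u ← 2.500000 + (0.33/2)·(-6.125000 + (-0.902337)) = 1.340489
t=0.330000, u=1.340489:
  k1 = f(0.330000, 1.340489) = -3.013599
  k2 = f(0.660000, 0.346002) = -0.306504
  u ← 1.340489 + (0.33/2)·(-3.013599 + (-0.306504)) = 0.792672
t=0.660000, u=0.792672:
  k1 = f(0.660000, 0.792672) = -1.400847
  k2 = f(0.990000, 0.330393) = 0.002338
  u ← 0.792672 + (0.33/2)·(-1.400847 + 0.002338) = 0.561918
u(0.99) ≈ 0.5619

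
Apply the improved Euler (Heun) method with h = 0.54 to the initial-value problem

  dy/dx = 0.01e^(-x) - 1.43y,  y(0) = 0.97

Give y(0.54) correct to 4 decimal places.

Heun: k1 = f(x_n, y_n); k2 = f(x_n + h, y_n + h·k1); y_{n+1} = y_n + (h/2)·(k1 + k2).
x=0.000000, y=0.970000:
  k1 = f(0.000000, 0.970000) = -1.377100
  k2 = f(0.540000, 0.226366) = -0.317876
  y ← 0.970000 + (0.54/2)·(-1.377100 + (-0.317876)) = 0.512357
y(0.54) ≈ 0.5124

0.5124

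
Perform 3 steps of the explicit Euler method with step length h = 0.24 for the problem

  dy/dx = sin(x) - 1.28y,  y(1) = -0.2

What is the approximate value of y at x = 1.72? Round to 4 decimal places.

Euler: y_{n+1} = y_n + h·f(x_n, y_n).
x=1.000000, y=-0.200000: f=1.097471 → y ← -0.200000 + 0.24·1.097471 = 0.063393
x=1.240000, y=0.063393: f=0.864641 → y ← 0.063393 + 0.24·0.864641 = 0.270907
x=1.480000, y=0.270907: f=0.649120 → y ← 0.270907 + 0.24·0.649120 = 0.426696
y(1.72) ≈ 0.4267

0.4267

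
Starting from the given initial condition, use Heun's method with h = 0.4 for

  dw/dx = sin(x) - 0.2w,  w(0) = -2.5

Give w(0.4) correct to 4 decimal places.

Heun: k1 = f(x_n, w_n); k2 = f(x_n + h, w_n + h·k1); w_{n+1} = w_n + (h/2)·(k1 + k2).
x=0.000000, w=-2.500000:
  k1 = f(0.000000, -2.500000) = 0.500000
  k2 = f(0.400000, -2.300000) = 0.849418
  w ← -2.500000 + (0.4/2)·(0.500000 + 0.849418) = -2.230116
w(0.4) ≈ -2.2301

-2.2301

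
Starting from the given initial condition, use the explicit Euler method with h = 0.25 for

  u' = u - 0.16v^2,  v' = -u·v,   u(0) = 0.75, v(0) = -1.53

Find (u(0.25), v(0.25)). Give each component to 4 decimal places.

Euler on (u,v): u_{n+1} = u_n + h·u', v_{n+1} = v_n + h·v'.
0.000000: (0.750000, -1.530000); f=(0.375456, 1.147500) → (0.843864, -1.243125)
(u(0.25), v(0.25)) ≈ (0.8439, -1.2431)

0.8439, -1.2431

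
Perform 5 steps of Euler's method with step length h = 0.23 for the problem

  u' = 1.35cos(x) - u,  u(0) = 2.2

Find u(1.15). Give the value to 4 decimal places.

1.3801

Euler: u_{n+1} = u_n + h·f(x_n, u_n).
x=0.000000, u=2.200000: f=-0.850000 → u ← 2.200000 + 0.23·(-0.850000) = 2.004500
x=0.230000, u=2.004500: f=-0.690050 → u ← 2.004500 + 0.23·(-0.690050) = 1.845788
x=0.460000, u=1.845788: f=-0.636118 → u ← 1.845788 + 0.23·(-0.636118) = 1.699481
x=0.690000, u=1.699481: f=-0.658299 → u ← 1.699481 + 0.23·(-0.658299) = 1.548073
x=0.920000, u=1.548073: f=-0.730215 → u ← 1.548073 + 0.23·(-0.730215) = 1.380123
u(1.15) ≈ 1.3801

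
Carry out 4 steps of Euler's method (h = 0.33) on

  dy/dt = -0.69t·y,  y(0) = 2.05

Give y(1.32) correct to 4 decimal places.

1.2479

Euler: y_{n+1} = y_n + h·f(t_n, y_n).
t=0.000000, y=2.050000: f=0.000000 → y ← 2.050000 + 0.33·0.000000 = 2.050000
t=0.330000, y=2.050000: f=-0.466785 → y ← 2.050000 + 0.33·(-0.466785) = 1.895961
t=0.660000, y=1.895961: f=-0.863421 → y ← 1.895961 + 0.33·(-0.863421) = 1.611032
t=0.990000, y=1.611032: f=-1.100496 → y ← 1.611032 + 0.33·(-1.100496) = 1.247868
y(1.32) ≈ 1.2479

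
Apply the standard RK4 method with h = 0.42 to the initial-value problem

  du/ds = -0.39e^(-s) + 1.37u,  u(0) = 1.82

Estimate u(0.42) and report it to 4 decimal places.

RK4: k1 = f(s_n, u_n); k2 = f(s_n + h/2, u_n + (h/2)·k1); k3 = f(s_n + h/2, u_n + (h/2)·k2); k4 = f(s_n + h, u_n + h·k3); u_{n+1} = u_n + (h/6)·(k1 + 2k2 + 2k3 + k4).
s=0.000000, u=1.820000:
  k1 = f(0.000000, 1.820000) = 2.103400
  k2 = f(0.210000, 2.261714) = 2.782420
  k3 = f(0.210000, 2.404308) = 2.977774
  k4 = f(0.420000, 3.070665) = 3.950563
  u ← 1.820000 + (0.42/6)·(k1 + 2k2 + 2k3 + k4) = 3.050205
u(0.42) ≈ 3.0502

3.0502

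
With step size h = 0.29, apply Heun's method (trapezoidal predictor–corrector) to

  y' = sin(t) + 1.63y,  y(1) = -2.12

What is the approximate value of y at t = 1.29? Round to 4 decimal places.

-3.0400

Heun: k1 = f(t_n, y_n); k2 = f(t_n + h, y_n + h·k1); y_{n+1} = y_n + (h/2)·(k1 + k2).
t=1.000000, y=-2.120000:
  k1 = f(1.000000, -2.120000) = -2.614129
  k2 = f(1.290000, -2.878097) = -3.730464
  y ← -2.120000 + (0.29/2)·(-2.614129 + (-3.730464)) = -3.039966
y(1.29) ≈ -3.0400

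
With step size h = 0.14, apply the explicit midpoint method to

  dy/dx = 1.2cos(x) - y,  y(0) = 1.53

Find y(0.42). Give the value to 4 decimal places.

1.4040

Midpoint: k1 = f(x_n, y_n); k2 = f(x_n + h/2, y_n + (h/2)·k1); y_{n+1} = y_n + h·k2.
x=0.000000, y=1.530000:
  k1 = f(0.000000, 1.530000) = -0.330000
  k2 = f(0.070000, 1.506900) = -0.309839
  y ← 1.530000 + 0.14·(-0.309839) = 1.486623
x=0.140000, y=1.486623:
  k1 = f(0.140000, 1.486623) = -0.298363
  k2 = f(0.210000, 1.465737) = -0.292100
  y ← 1.486623 + 0.14·(-0.292100) = 1.445729
x=0.280000, y=1.445729:
  k1 = f(0.280000, 1.445729) = -0.292462
  k2 = f(0.350000, 1.425256) = -0.298009
  y ← 1.445729 + 0.14·(-0.298009) = 1.404007
y(0.42) ≈ 1.4040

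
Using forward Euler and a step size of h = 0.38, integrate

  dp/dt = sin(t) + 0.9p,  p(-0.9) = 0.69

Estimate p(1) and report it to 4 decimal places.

1.8281

Euler: p_{n+1} = p_n + h·f(t_n, p_n).
t=-0.900000, p=0.690000: f=-0.162327 → p ← 0.690000 + 0.38·(-0.162327) = 0.628316
t=-0.520000, p=0.628316: f=0.068604 → p ← 0.628316 + 0.38·0.068604 = 0.654385
t=-0.140000, p=0.654385: f=0.449404 → p ← 0.654385 + 0.38·0.449404 = 0.825159
t=0.240000, p=0.825159: f=0.980345 → p ← 0.825159 + 0.38·0.980345 = 1.197690
t=0.620000, p=1.197690: f=1.658956 → p ← 1.197690 + 0.38·1.658956 = 1.828093
p(1) ≈ 1.8281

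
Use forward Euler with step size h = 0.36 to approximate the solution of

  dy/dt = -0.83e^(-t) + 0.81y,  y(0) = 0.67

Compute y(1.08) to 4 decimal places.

0.5305

Euler: y_{n+1} = y_n + h·f(t_n, y_n).
t=0.000000, y=0.670000: f=-0.287300 → y ← 0.670000 + 0.36·(-0.287300) = 0.566572
t=0.360000, y=0.566572: f=-0.120148 → y ← 0.566572 + 0.36·(-0.120148) = 0.523319
t=0.720000, y=0.523319: f=0.019884 → y ← 0.523319 + 0.36·0.019884 = 0.530477
y(1.08) ≈ 0.5305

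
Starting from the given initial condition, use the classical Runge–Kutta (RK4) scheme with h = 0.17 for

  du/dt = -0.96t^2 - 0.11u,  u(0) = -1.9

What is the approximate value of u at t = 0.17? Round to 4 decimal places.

RK4: k1 = f(t_n, u_n); k2 = f(t_n + h/2, u_n + (h/2)·k1); k3 = f(t_n + h/2, u_n + (h/2)·k2); k4 = f(t_n + h, u_n + h·k3); u_{n+1} = u_n + (h/6)·(k1 + 2k2 + 2k3 + k4).
t=0.000000, u=-1.900000:
  k1 = f(0.000000, -1.900000) = 0.209000
  k2 = f(0.085000, -1.882235) = 0.200110
  k3 = f(0.085000, -1.882991) = 0.200193
  k4 = f(0.170000, -1.865967) = 0.177512
  u ← -1.900000 + (0.17/6)·(k1 + 2k2 + 2k3 + k4) = -1.866365
u(0.17) ≈ -1.8664

-1.8664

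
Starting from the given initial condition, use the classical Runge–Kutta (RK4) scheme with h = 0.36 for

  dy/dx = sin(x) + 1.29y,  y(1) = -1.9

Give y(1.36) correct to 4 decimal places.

-2.6039

RK4: k1 = f(x_n, y_n); k2 = f(x_n + h/2, y_n + (h/2)·k1); k3 = f(x_n + h/2, y_n + (h/2)·k2); k4 = f(x_n + h, y_n + h·k3); y_{n+1} = y_n + (h/6)·(k1 + 2k2 + 2k3 + k4).
x=1.000000, y=-1.900000:
  k1 = f(1.000000, -1.900000) = -1.609529
  k2 = f(1.180000, -2.189715) = -1.900127
  k3 = f(1.180000, -2.242023) = -1.967603
  k4 = f(1.360000, -2.608337) = -2.386890
  y ← -1.900000 + (0.36/6)·(k1 + 2k2 + 2k3 + k4) = -2.603913
y(1.36) ≈ -2.6039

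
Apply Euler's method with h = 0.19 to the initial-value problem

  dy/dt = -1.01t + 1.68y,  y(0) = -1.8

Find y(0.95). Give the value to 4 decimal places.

Euler: y_{n+1} = y_n + h·f(t_n, y_n).
t=0.000000, y=-1.800000: f=-3.024000 → y ← -1.800000 + 0.19·(-3.024000) = -2.374560
t=0.190000, y=-2.374560: f=-4.181161 → y ← -2.374560 + 0.19·(-4.181161) = -3.168981
t=0.380000, y=-3.168981: f=-5.707687 → y ← -3.168981 + 0.19·(-5.707687) = -4.253441
t=0.570000, y=-4.253441: f=-7.721481 → y ← -4.253441 + 0.19·(-7.721481) = -5.720523
t=0.760000, y=-5.720523: f=-10.378078 → y ← -5.720523 + 0.19·(-10.378078) = -7.692357
y(0.95) ≈ -7.6924

-7.6924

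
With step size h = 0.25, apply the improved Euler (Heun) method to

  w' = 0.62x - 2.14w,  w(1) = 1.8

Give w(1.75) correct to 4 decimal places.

0.7417

Heun: k1 = f(x_n, w_n); k2 = f(x_n + h, w_n + h·k1); w_{n+1} = w_n + (h/2)·(k1 + k2).
x=1.000000, w=1.800000:
  k1 = f(1.000000, 1.800000) = -3.232000
  k2 = f(1.250000, 0.992000) = -1.347880
  w ← 1.800000 + (0.25/2)·(-3.232000 + (-1.347880)) = 1.227515
x=1.250000, w=1.227515:
  k1 = f(1.250000, 1.227515) = -1.851882
  k2 = f(1.500000, 0.764544) = -0.706125
  w ← 1.227515 + (0.25/2)·(-1.851882 + (-0.706125)) = 0.907764
x=1.500000, w=0.907764:
  k1 = f(1.500000, 0.907764) = -1.012615
  k2 = f(1.750000, 0.654610) = -0.315866
  w ← 0.907764 + (0.25/2)·(-1.012615 + (-0.315866)) = 0.741704
w(1.75) ≈ 0.7417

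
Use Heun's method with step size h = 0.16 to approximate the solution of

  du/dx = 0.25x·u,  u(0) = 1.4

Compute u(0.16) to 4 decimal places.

Heun: k1 = f(x_n, u_n); k2 = f(x_n + h, u_n + h·k1); u_{n+1} = u_n + (h/2)·(k1 + k2).
x=0.000000, u=1.400000:
  k1 = f(0.000000, 1.400000) = 0.000000
  k2 = f(0.160000, 1.400000) = 0.056000
  u ← 1.400000 + (0.16/2)·(0.000000 + 0.056000) = 1.404480
u(0.16) ≈ 1.4045

1.4045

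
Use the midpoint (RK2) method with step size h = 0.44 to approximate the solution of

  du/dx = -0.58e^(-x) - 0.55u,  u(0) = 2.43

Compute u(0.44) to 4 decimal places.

1.7392

Midpoint: k1 = f(x_n, u_n); k2 = f(x_n + h/2, u_n + (h/2)·k1); u_{n+1} = u_n + h·k2.
x=0.000000, u=2.430000:
  k1 = f(0.000000, 2.430000) = -1.916500
  k2 = f(0.220000, 2.008370) = -1.570064
  u ← 2.430000 + 0.44·(-1.570064) = 1.739172
u(0.44) ≈ 1.7392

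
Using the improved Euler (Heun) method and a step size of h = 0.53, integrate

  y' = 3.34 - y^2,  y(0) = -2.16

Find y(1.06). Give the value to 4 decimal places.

-30.6359

Heun: k1 = f(t_n, y_n); k2 = f(t_n + h, y_n + h·k1); y_{n+1} = y_n + (h/2)·(k1 + k2).
t=0.000000, y=-2.160000:
  k1 = f(0.000000, -2.160000) = -1.325600
  k2 = f(0.530000, -2.862568) = -4.854296
  y ← -2.160000 + (0.53/2)·(-1.325600 + (-4.854296)) = -3.797672
t=0.530000, y=-3.797672:
  k1 = f(0.530000, -3.797672) = -11.082315
  k2 = f(1.060000, -9.671299) = -90.194030
  y ← -3.797672 + (0.53/2)·(-11.082315 + (-90.194030)) = -30.635904
y(1.06) ≈ -30.6359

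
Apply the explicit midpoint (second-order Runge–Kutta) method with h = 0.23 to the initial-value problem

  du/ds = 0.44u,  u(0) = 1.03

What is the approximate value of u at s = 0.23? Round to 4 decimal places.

1.1395

Midpoint: k1 = f(s_n, u_n); k2 = f(s_n + h/2, u_n + (h/2)·k1); u_{n+1} = u_n + h·k2.
s=0.000000, u=1.030000:
  k1 = f(0.000000, 1.030000) = 0.453200
  k2 = f(0.115000, 1.082118) = 0.476132
  u ← 1.030000 + 0.23·0.476132 = 1.139510
u(0.23) ≈ 1.1395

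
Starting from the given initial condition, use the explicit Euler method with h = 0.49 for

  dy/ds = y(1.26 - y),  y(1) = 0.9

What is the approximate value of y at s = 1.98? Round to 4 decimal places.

1.1632

Euler: y_{n+1} = y_n + h·f(s_n, y_n).
s=1.000000, y=0.900000: f=0.324000 → y ← 0.900000 + 0.49·0.324000 = 1.058760
s=1.490000, y=1.058760: f=0.213065 → y ← 1.058760 + 0.49·0.213065 = 1.163162
y(1.98) ≈ 1.1632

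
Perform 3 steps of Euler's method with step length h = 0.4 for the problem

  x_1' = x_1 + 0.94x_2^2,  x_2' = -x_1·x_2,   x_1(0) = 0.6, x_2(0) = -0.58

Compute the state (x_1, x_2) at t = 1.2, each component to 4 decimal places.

2.0241, -0.1161

Euler on (x_1,x_2): x_1_{n+1} = x_1_n + h·x_1', x_2_{n+1} = x_2_n + h·x_2'.
0.000000: (0.600000, -0.580000); f=(0.916216, 0.348000) → (0.966486, -0.440800)
0.400000: (0.966486, -0.440800); f=(1.149133, 0.426027) → (1.426140, -0.270389)
0.800000: (1.426140, -0.270389); f=(1.494863, 0.385613) → (2.024085, -0.116144)
(x_1(1.2), x_2(1.2)) ≈ (2.0241, -0.1161)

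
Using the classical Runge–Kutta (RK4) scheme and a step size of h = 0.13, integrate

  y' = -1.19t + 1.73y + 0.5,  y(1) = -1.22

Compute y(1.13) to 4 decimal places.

-1.6391

RK4: k1 = f(t_n, y_n); k2 = f(t_n + h/2, y_n + (h/2)·k1); k3 = f(t_n + h/2, y_n + (h/2)·k2); k4 = f(t_n + h, y_n + h·k3); y_{n+1} = y_n + (h/6)·(k1 + 2k2 + 2k3 + k4).
t=1.000000, y=-1.220000:
  k1 = f(1.000000, -1.220000) = -2.800600
  k2 = f(1.065000, -1.402039) = -3.192877
  k3 = f(1.065000, -1.427537) = -3.236989
  k4 = f(1.130000, -1.640809) = -3.683299
  y ← -1.220000 + (0.13/6)·(k1 + 2k2 + 2k3 + k4) = -1.639112
y(1.13) ≈ -1.6391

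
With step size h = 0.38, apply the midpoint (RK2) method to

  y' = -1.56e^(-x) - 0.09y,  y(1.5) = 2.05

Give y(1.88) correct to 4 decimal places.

Midpoint: k1 = f(x_n, y_n); k2 = f(x_n + h/2, y_n + (h/2)·k1); y_{n+1} = y_n + h·k2.
x=1.500000, y=2.050000:
  k1 = f(1.500000, 2.050000) = -0.532583
  k2 = f(1.690000, 1.948809) = -0.463243
  y ← 2.050000 + 0.38·(-0.463243) = 1.873968
y(1.88) ≈ 1.8740

1.8740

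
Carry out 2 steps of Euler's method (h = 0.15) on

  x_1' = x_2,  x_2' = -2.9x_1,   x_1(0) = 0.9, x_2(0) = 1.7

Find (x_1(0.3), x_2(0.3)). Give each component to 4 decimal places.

Euler on (x_1,x_2): x_1_{n+1} = x_1_n + h·x_1', x_2_{n+1} = x_2_n + h·x_2'.
0.000000: (0.900000, 1.700000); f=(1.700000, -2.610000) → (1.155000, 1.308500)
0.150000: (1.155000, 1.308500); f=(1.308500, -3.349500) → (1.351275, 0.806075)
(x_1(0.3), x_2(0.3)) ≈ (1.3513, 0.8061)

1.3513, 0.8061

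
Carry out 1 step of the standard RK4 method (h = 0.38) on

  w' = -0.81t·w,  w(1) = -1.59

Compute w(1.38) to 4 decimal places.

-1.1024

RK4: k1 = f(t_n, w_n); k2 = f(t_n + h/2, w_n + (h/2)·k1); k3 = f(t_n + h/2, w_n + (h/2)·k2); k4 = f(t_n + h, w_n + h·k3); w_{n+1} = w_n + (h/6)·(k1 + 2k2 + 2k3 + k4).
t=1.000000, w=-1.590000:
  k1 = f(1.000000, -1.590000) = 1.287900
  k2 = f(1.190000, -1.345299) = 1.296734
  k3 = f(1.190000, -1.343621) = 1.295116
  k4 = f(1.380000, -1.097856) = 1.227183
  w ← -1.590000 + (0.38/6)·(k1 + 2k2 + 2k3 + k4) = -1.102410
w(1.38) ≈ -1.1024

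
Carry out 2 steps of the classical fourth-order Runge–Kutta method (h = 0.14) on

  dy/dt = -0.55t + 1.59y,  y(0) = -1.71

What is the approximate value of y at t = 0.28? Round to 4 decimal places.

RK4: k1 = f(t_n, y_n); k2 = f(t_n + h/2, y_n + (h/2)·k1); k3 = f(t_n + h/2, y_n + (h/2)·k2); k4 = f(t_n + h, y_n + h·k3); y_{n+1} = y_n + (h/6)·(k1 + 2k2 + 2k3 + k4).
t=0.000000, y=-1.710000:
  k1 = f(0.000000, -1.710000) = -2.718900
  k2 = f(0.070000, -1.900323) = -3.060014
  k3 = f(0.070000, -1.924201) = -3.097980
  k4 = f(0.140000, -2.143717) = -3.485510
  y ← -1.710000 + (0.14/6)·(k1 + 2k2 + 2k3 + k4) = -2.142143
t=0.140000, y=-2.142143:
  k1 = f(0.140000, -2.142143) = -3.483007
  k2 = f(0.210000, -2.385953) = -3.909165
  k3 = f(0.210000, -2.415784) = -3.956597
  k4 = f(0.280000, -2.696066) = -4.440745
  y ← -2.142143 + (0.14/6)·(k1 + 2k2 + 2k3 + k4) = -2.694099
y(0.28) ≈ -2.6941

-2.6941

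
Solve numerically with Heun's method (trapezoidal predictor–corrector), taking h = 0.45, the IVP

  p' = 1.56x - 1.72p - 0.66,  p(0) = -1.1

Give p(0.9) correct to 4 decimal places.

Heun: k1 = f(x_n, p_n); k2 = f(x_n + h, p_n + h·k1); p_{n+1} = p_n + (h/2)·(k1 + k2).
x=0.000000, p=-1.100000:
  k1 = f(0.000000, -1.100000) = 1.232000
  k2 = f(0.450000, -0.545600) = 0.980432
  p ← -1.100000 + (0.45/2)·(1.232000 + 0.980432) = -0.602203
x=0.450000, p=-0.602203:
  k1 = f(0.450000, -0.602203) = 1.077789
  k2 = f(0.900000, -0.117198) = 0.945580
  p ← -0.602203 + (0.45/2)·(1.077789 + 0.945580) = -0.146945
p(0.9) ≈ -0.1469

-0.1469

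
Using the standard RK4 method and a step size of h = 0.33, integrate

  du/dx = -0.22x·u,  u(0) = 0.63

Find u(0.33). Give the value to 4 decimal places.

0.6225

RK4: k1 = f(x_n, u_n); k2 = f(x_n + h/2, u_n + (h/2)·k1); k3 = f(x_n + h/2, u_n + (h/2)·k2); k4 = f(x_n + h, u_n + h·k3); u_{n+1} = u_n + (h/6)·(k1 + 2k2 + 2k3 + k4).
x=0.000000, u=0.630000:
  k1 = f(0.000000, 0.630000) = 0.000000
  k2 = f(0.165000, 0.630000) = -0.022869
  k3 = f(0.165000, 0.626227) = -0.022732
  k4 = f(0.330000, 0.622498) = -0.045193
  u ← 0.630000 + (0.33/6)·(k1 + 2k2 + 2k3 + k4) = 0.622498
u(0.33) ≈ 0.6225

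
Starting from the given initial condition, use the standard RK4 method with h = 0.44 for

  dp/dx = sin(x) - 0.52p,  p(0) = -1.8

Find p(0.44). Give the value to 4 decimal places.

RK4: k1 = f(x_n, p_n); k2 = f(x_n + h/2, p_n + (h/2)·k1); k3 = f(x_n + h/2, p_n + (h/2)·k2); k4 = f(x_n + h, p_n + h·k3); p_{n+1} = p_n + (h/6)·(k1 + 2k2 + 2k3 + k4).
x=0.000000, p=-1.800000:
  k1 = f(0.000000, -1.800000) = 0.936000
  k2 = f(0.220000, -1.594080) = 1.047151
  k3 = f(0.220000, -1.569627) = 1.034436
  k4 = f(0.440000, -1.344848) = 1.125261
  p ← -1.800000 + (0.44/6)·(k1 + 2k2 + 2k3 + k4) = -1.343541
p(0.44) ≈ -1.3435

-1.3435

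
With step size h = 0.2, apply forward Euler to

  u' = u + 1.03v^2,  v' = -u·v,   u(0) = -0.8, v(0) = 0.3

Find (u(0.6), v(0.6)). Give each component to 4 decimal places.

-1.2905, 0.5049

Euler on (u,v): u_{n+1} = u_n + h·u', v_{n+1} = v_n + h·v'.
0.000000: (-0.800000, 0.300000); f=(-0.707300, 0.240000) → (-0.941460, 0.348000)
0.200000: (-0.941460, 0.348000); f=(-0.816723, 0.327628) → (-1.104805, 0.413526)
0.400000: (-1.104805, 0.413526); f=(-0.928671, 0.456865) → (-1.290539, 0.504899)
(u(0.6), v(0.6)) ≈ (-1.2905, 0.5049)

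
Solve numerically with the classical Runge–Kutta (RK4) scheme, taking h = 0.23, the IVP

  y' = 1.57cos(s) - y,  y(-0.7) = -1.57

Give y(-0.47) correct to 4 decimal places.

RK4: k1 = f(s_n, y_n); k2 = f(s_n + h/2, y_n + (h/2)·k1); k3 = f(s_n + h/2, y_n + (h/2)·k2); k4 = f(s_n + h, y_n + h·k3); y_{n+1} = y_n + (h/6)·(k1 + 2k2 + 2k3 + k4).
s=-0.700000, y=-1.570000:
  k1 = f(-0.700000, -1.570000) = 2.770802
  k2 = f(-0.585000, -1.251358) = 2.560286
  k3 = f(-0.585000, -1.275567) = 2.584495
  k4 = f(-0.470000, -0.975566) = 2.375328
  y ← -1.570000 + (0.23/6)·(k1 + 2k2 + 2k3 + k4) = -0.978298
y(-0.47) ≈ -0.9783

-0.9783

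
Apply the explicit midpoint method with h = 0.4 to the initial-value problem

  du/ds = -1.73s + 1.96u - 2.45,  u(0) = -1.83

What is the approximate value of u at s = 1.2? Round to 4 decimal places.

-29.5315

Midpoint: k1 = f(s_n, u_n); k2 = f(s_n + h/2, u_n + (h/2)·k1); u_{n+1} = u_n + h·k2.
s=0.000000, u=-1.830000:
  k1 = f(0.000000, -1.830000) = -6.036800
  k2 = f(0.200000, -3.037360) = -8.749226
  u ← -1.830000 + 0.4·(-8.749226) = -5.329690
s=0.400000, u=-5.329690:
  k1 = f(0.400000, -5.329690) = -13.588193
  k2 = f(0.600000, -8.047329) = -19.260764
  u ← -5.329690 + 0.4·(-19.260764) = -13.033996
s=0.800000, u=-13.033996:
  k1 = f(0.800000, -13.033996) = -29.380632
  k2 = f(1.000000, -18.910122) = -41.243840
  u ← -13.033996 + 0.4·(-41.243840) = -29.531532
u(1.2) ≈ -29.5315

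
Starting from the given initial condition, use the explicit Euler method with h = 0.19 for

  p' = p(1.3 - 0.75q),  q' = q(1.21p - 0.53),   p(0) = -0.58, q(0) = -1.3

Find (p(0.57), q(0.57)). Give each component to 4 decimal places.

Euler on (p,q): p_{n+1} = p_n + h·p', q_{n+1} = q_n + h·q'.
0.000000: (-0.580000, -1.300000); f=(-1.319500, 1.601340) → (-0.830705, -0.995745)
0.190000: (-0.830705, -0.995745); f=(-1.700295, 1.528622) → (-1.153761, -0.705307)
0.380000: (-1.153761, -0.705307); f=(-2.110206, 1.358458) → (-1.554700, -0.447200)
(p(0.57), q(0.57)) ≈ (-1.5547, -0.4472)

-1.5547, -0.4472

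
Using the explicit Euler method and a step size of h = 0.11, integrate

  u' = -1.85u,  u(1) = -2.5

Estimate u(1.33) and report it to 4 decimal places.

Euler: u_{n+1} = u_n + h·f(x_n, u_n).
x=1.000000, u=-2.500000: f=4.625000 → u ← -2.500000 + 0.11·4.625000 = -1.991250
x=1.110000, u=-1.991250: f=3.683813 → u ← -1.991250 + 0.11·3.683813 = -1.586031
x=1.220000, u=-1.586031: f=2.934157 → u ← -1.586031 + 0.11·2.934157 = -1.263273
u(1.33) ≈ -1.2633

-1.2633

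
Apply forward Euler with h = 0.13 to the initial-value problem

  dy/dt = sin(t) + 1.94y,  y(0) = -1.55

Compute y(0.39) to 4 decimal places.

-2.9888

Euler: y_{n+1} = y_n + h·f(t_n, y_n).
t=0.000000, y=-1.550000: f=-3.007000 → y ← -1.550000 + 0.13·(-3.007000) = -1.940910
t=0.130000, y=-1.940910: f=-3.635731 → y ← -1.940910 + 0.13·(-3.635731) = -2.413555
t=0.260000, y=-2.413555: f=-4.425216 → y ← -2.413555 + 0.13·(-4.425216) = -2.988833
y(0.39) ≈ -2.9888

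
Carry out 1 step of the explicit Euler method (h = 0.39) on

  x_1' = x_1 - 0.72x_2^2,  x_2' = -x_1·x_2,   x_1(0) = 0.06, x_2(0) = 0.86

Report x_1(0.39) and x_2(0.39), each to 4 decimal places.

-0.1243, 0.8399

Euler on (x_1,x_2): x_1_{n+1} = x_1_n + h·x_1', x_2_{n+1} = x_2_n + h·x_2'.
0.000000: (0.060000, 0.860000); f=(-0.472512, -0.051600) → (-0.124280, 0.839876)
(x_1(0.39), x_2(0.39)) ≈ (-0.1243, 0.8399)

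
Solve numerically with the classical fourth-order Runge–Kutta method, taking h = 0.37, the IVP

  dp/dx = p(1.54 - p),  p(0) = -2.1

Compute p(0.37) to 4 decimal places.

RK4: k1 = f(x_n, p_n); k2 = f(x_n + h/2, p_n + (h/2)·k1); k3 = f(x_n + h/2, p_n + (h/2)·k2); k4 = f(x_n + h, p_n + h·k3); p_{n+1} = p_n + (h/6)·(k1 + 2k2 + 2k3 + k4).
x=0.000000, p=-2.100000:
  k1 = f(0.000000, -2.100000) = -7.644000
  k2 = f(0.185000, -3.514140) = -17.760956
  k3 = f(0.185000, -5.385777) = -37.300688
  k4 = f(0.370000, -15.901254) = -277.337825
  p ← -2.100000 + (0.37/6)·(k1 + 2k2 + 2k3 + k4) = -26.464815
p(0.37) ≈ -26.4648

-26.4648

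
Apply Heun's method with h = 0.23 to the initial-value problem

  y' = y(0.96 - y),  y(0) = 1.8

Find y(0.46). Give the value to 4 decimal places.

Heun: k1 = f(x_n, y_n); k2 = f(x_n + h, y_n + h·k1); y_{n+1} = y_n + (h/2)·(k1 + k2).
x=0.000000, y=1.800000:
  k1 = f(0.000000, 1.800000) = -1.512000
  k2 = f(0.230000, 1.452240) = -0.714851
  y ← 1.800000 + (0.23/2)·(-1.512000 + (-0.714851)) = 1.543912
x=0.230000, y=1.543912:
  k1 = f(0.230000, 1.543912) = -0.901509
  k2 = f(0.460000, 1.336565) = -0.503304
  y ← 1.543912 + (0.23/2)·(-0.901509 + (-0.503304)) = 1.382359
y(0.46) ≈ 1.3824

1.3824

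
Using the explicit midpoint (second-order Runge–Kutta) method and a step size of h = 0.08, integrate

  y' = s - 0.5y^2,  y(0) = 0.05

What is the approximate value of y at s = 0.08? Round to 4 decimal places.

0.0531

Midpoint: k1 = f(s_n, y_n); k2 = f(s_n + h/2, y_n + (h/2)·k1); y_{n+1} = y_n + h·k2.
s=0.000000, y=0.050000:
  k1 = f(0.000000, 0.050000) = -0.001250
  k2 = f(0.040000, 0.049950) = 0.038752
  y ← 0.050000 + 0.08·0.038752 = 0.053100
y(0.08) ≈ 0.0531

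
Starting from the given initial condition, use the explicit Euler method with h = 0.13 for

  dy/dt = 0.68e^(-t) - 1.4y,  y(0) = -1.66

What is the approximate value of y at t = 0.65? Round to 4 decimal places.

Euler: y_{n+1} = y_n + h·f(t_n, y_n).
t=0.000000, y=-1.660000: f=3.004000 → y ← -1.660000 + 0.13·3.004000 = -1.269480
t=0.130000, y=-1.269480: f=2.374377 → y ← -1.269480 + 0.13·2.374377 = -0.960811
t=0.260000, y=-0.960811: f=1.869450 → y ← -0.960811 + 0.13·1.869450 = -0.717782
t=0.390000, y=-0.717782: f=1.465294 → y ← -0.717782 + 0.13·1.465294 = -0.527294
t=0.520000, y=-0.527294: f=1.142486 → y ← -0.527294 + 0.13·1.142486 = -0.378771
y(0.65) ≈ -0.3788

-0.3788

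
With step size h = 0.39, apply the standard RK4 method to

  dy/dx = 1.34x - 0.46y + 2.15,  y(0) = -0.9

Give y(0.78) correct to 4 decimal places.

1.1434

RK4: k1 = f(x_n, y_n); k2 = f(x_n + h/2, y_n + (h/2)·k1); k3 = f(x_n + h/2, y_n + (h/2)·k2); k4 = f(x_n + h, y_n + h·k3); y_{n+1} = y_n + (h/6)·(k1 + 2k2 + 2k3 + k4).
x=0.000000, y=-0.900000:
  k1 = f(0.000000, -0.900000) = 2.564000
  k2 = f(0.195000, -0.400020) = 2.595309
  k3 = f(0.195000, -0.393915) = 2.592501
  k4 = f(0.390000, 0.111075) = 2.621505
  y ← -0.900000 + (0.39/6)·(k1 + 2k2 + 2k3 + k4) = 0.111473
x=0.390000, y=0.111473:
  k1 = f(0.390000, 0.111473) = 2.621322
  k2 = f(0.585000, 0.622631) = 2.647490
  k3 = f(0.585000, 0.627734) = 2.645143
  k4 = f(0.780000, 1.143079) = 2.669384
  y ← 0.111473 + (0.39/6)·(k1 + 2k2 + 2k3 + k4) = 1.143411
y(0.78) ≈ 1.1434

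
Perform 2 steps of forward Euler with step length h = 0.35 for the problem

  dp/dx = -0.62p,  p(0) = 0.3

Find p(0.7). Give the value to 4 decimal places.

Euler: p_{n+1} = p_n + h·f(x_n, p_n).
x=0.000000, p=0.300000: f=-0.186000 → p ← 0.300000 + 0.35·(-0.186000) = 0.234900
x=0.350000, p=0.234900: f=-0.145638 → p ← 0.234900 + 0.35·(-0.145638) = 0.183927
p(0.7) ≈ 0.1839

0.1839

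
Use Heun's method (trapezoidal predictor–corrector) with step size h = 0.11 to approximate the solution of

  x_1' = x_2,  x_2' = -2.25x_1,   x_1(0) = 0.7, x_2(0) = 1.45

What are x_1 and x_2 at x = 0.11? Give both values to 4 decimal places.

0.8500, 1.2570

Heun on (x_1,x_2): k1 = f(x_n, state_n); k2 = f(x_n + h, state_n + h·k1); state_{n+1} = state_n + (h/2)·(k1 + k2).
0.000000: (0.700000, 1.450000)
  k1 = (1.450000, -1.575000)
  predictor → (0.859500, 1.276750)
  k2 = (1.276750, -1.933875)
  → (0.849971, 1.257012)
(x_1(0.11), x_2(0.11)) ≈ (0.8500, 1.2570)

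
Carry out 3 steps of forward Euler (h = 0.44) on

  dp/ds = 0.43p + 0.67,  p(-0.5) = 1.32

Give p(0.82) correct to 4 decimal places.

Euler: p_{n+1} = p_n + h·f(s_n, p_n).
s=-0.500000, p=1.320000: f=1.237600 → p ← 1.320000 + 0.44·1.237600 = 1.864544
s=-0.060000, p=1.864544: f=1.471754 → p ← 1.864544 + 0.44·1.471754 = 2.512116
s=0.380000, p=2.512116: f=1.750210 → p ← 2.512116 + 0.44·1.750210 = 3.282208
p(0.82) ≈ 3.2822

3.2822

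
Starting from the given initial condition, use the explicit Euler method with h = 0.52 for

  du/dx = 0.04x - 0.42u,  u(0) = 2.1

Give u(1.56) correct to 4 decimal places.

Euler: u_{n+1} = u_n + h·f(x_n, u_n).
x=0.000000, u=2.100000: f=-0.882000 → u ← 2.100000 + 0.52·(-0.882000) = 1.641360
x=0.520000, u=1.641360: f=-0.668571 → u ← 1.641360 + 0.52·(-0.668571) = 1.293703
x=1.040000, u=1.293703: f=-0.501755 → u ← 1.293703 + 0.52·(-0.501755) = 1.032790
u(1.56) ≈ 1.0328

1.0328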